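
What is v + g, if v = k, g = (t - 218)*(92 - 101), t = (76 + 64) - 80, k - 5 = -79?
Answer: 1348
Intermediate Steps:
k = -74 (k = 5 - 79 = -74)
t = 60 (t = 140 - 80 = 60)
g = 1422 (g = (60 - 218)*(92 - 101) = -158*(-9) = 1422)
v = -74
v + g = -74 + 1422 = 1348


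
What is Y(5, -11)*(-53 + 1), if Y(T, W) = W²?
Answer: -6292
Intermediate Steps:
Y(5, -11)*(-53 + 1) = (-11)²*(-53 + 1) = 121*(-52) = -6292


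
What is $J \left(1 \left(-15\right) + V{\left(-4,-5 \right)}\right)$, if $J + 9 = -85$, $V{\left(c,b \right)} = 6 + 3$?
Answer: $564$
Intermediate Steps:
$V{\left(c,b \right)} = 9$
$J = -94$ ($J = -9 - 85 = -94$)
$J \left(1 \left(-15\right) + V{\left(-4,-5 \right)}\right) = - 94 \left(1 \left(-15\right) + 9\right) = - 94 \left(-15 + 9\right) = \left(-94\right) \left(-6\right) = 564$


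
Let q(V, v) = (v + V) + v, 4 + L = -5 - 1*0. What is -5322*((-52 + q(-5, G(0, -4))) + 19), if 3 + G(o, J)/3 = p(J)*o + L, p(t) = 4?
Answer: 585420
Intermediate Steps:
L = -9 (L = -4 + (-5 - 1*0) = -4 + (-5 + 0) = -4 - 5 = -9)
G(o, J) = -36 + 12*o (G(o, J) = -9 + 3*(4*o - 9) = -9 + 3*(-9 + 4*o) = -9 + (-27 + 12*o) = -36 + 12*o)
q(V, v) = V + 2*v (q(V, v) = (V + v) + v = V + 2*v)
-5322*((-52 + q(-5, G(0, -4))) + 19) = -5322*((-52 + (-5 + 2*(-36 + 12*0))) + 19) = -5322*((-52 + (-5 + 2*(-36 + 0))) + 19) = -5322*((-52 + (-5 + 2*(-36))) + 19) = -5322*((-52 + (-5 - 72)) + 19) = -5322*((-52 - 77) + 19) = -5322*(-129 + 19) = -5322*(-110) = 585420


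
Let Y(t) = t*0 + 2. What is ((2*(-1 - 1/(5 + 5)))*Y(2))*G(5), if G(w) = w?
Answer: -22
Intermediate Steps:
Y(t) = 2 (Y(t) = 0 + 2 = 2)
((2*(-1 - 1/(5 + 5)))*Y(2))*G(5) = ((2*(-1 - 1/(5 + 5)))*2)*5 = ((2*(-1 - 1/10))*2)*5 = ((2*(-1 - 1*⅒))*2)*5 = ((2*(-1 - ⅒))*2)*5 = ((2*(-11/10))*2)*5 = -11/5*2*5 = -22/5*5 = -22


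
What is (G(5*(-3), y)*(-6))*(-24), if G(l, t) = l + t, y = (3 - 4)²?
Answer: -2016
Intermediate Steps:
y = 1 (y = (-1)² = 1)
(G(5*(-3), y)*(-6))*(-24) = ((5*(-3) + 1)*(-6))*(-24) = ((-15 + 1)*(-6))*(-24) = -14*(-6)*(-24) = 84*(-24) = -2016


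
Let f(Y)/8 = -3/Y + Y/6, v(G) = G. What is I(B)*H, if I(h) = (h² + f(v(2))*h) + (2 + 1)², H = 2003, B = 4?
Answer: -74111/3 ≈ -24704.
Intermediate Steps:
f(Y) = -24/Y + 4*Y/3 (f(Y) = 8*(-3/Y + Y/6) = -24/Y + 4*Y/3)
I(h) = 9 + h² - 28*h/3 (I(h) = (h² + (-24/2 + (4/3)*2)*h) + (2 + 1)² = (h² + (-24*½ + 8/3)*h) + 3² = (h² + (-12 + 8/3)*h) + 9 = (h² - 28*h/3) + 9 = 9 + h² - 28*h/3)
I(B)*H = (9 + 4² - 28/3*4)*2003 = (9 + 16 - 112/3)*2003 = -37/3*2003 = -74111/3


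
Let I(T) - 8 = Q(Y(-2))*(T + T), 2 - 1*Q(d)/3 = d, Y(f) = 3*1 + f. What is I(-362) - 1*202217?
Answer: -204381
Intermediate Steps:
Y(f) = 3 + f
Q(d) = 6 - 3*d
I(T) = 8 + 6*T (I(T) = 8 + (6 - 3*(3 - 2))*(T + T) = 8 + (6 - 3*1)*(2*T) = 8 + (6 - 3)*(2*T) = 8 + 3*(2*T) = 8 + 6*T)
I(-362) - 1*202217 = (8 + 6*(-362)) - 1*202217 = (8 - 2172) - 202217 = -2164 - 202217 = -204381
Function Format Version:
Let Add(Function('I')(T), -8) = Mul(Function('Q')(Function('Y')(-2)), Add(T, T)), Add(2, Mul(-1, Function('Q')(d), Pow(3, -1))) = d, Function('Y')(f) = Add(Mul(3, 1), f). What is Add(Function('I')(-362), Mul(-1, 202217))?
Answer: -204381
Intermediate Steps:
Function('Y')(f) = Add(3, f)
Function('Q')(d) = Add(6, Mul(-3, d))
Function('I')(T) = Add(8, Mul(6, T)) (Function('I')(T) = Add(8, Mul(Add(6, Mul(-3, Add(3, -2))), Add(T, T))) = Add(8, Mul(Add(6, Mul(-3, 1)), Mul(2, T))) = Add(8, Mul(Add(6, -3), Mul(2, T))) = Add(8, Mul(3, Mul(2, T))) = Add(8, Mul(6, T)))
Add(Function('I')(-362), Mul(-1, 202217)) = Add(Add(8, Mul(6, -362)), Mul(-1, 202217)) = Add(Add(8, -2172), -202217) = Add(-2164, -202217) = -204381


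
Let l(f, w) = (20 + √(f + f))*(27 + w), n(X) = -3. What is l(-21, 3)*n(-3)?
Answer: -1800 - 90*I*√42 ≈ -1800.0 - 583.27*I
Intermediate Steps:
l(f, w) = (20 + √2*√f)*(27 + w) (l(f, w) = (20 + √(2*f))*(27 + w) = (20 + √2*√f)*(27 + w))
l(-21, 3)*n(-3) = (540 + 20*3 + 27*√2*√(-21) + 3*√2*√(-21))*(-3) = (540 + 60 + 27*√2*(I*√21) + 3*√2*(I*√21))*(-3) = (540 + 60 + 27*I*√42 + 3*I*√42)*(-3) = (600 + 30*I*√42)*(-3) = -1800 - 90*I*√42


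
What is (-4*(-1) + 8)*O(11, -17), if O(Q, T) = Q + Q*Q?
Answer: 1584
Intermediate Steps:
O(Q, T) = Q + Q²
(-4*(-1) + 8)*O(11, -17) = (-4*(-1) + 8)*(11*(1 + 11)) = (4 + 8)*(11*12) = 12*132 = 1584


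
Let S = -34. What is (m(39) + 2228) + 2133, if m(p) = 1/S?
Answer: 148273/34 ≈ 4361.0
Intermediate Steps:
m(p) = -1/34 (m(p) = 1/(-34) = -1/34)
(m(39) + 2228) + 2133 = (-1/34 + 2228) + 2133 = 75751/34 + 2133 = 148273/34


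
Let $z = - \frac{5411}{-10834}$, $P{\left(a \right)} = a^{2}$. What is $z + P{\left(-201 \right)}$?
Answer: $\frac{437709845}{10834} \approx 40402.0$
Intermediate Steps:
$z = \frac{5411}{10834}$ ($z = \left(-5411\right) \left(- \frac{1}{10834}\right) = \frac{5411}{10834} \approx 0.49945$)
$z + P{\left(-201 \right)} = \frac{5411}{10834} + \left(-201\right)^{2} = \frac{5411}{10834} + 40401 = \frac{437709845}{10834}$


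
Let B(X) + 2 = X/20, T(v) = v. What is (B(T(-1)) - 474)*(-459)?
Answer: 4370139/20 ≈ 2.1851e+5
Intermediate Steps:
B(X) = -2 + X/20
(B(T(-1)) - 474)*(-459) = ((-2 + (1/20)*(-1)) - 474)*(-459) = ((-2 - 1/20) - 474)*(-459) = (-41/20 - 474)*(-459) = -9521/20*(-459) = 4370139/20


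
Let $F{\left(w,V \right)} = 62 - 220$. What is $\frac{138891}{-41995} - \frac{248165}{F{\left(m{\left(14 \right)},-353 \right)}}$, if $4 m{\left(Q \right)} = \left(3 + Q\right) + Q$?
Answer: $\frac{10399744397}{6635210} \approx 1567.4$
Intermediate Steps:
$m{\left(Q \right)} = \frac{3}{4} + \frac{Q}{2}$ ($m{\left(Q \right)} = \frac{\left(3 + Q\right) + Q}{4} = \frac{3 + 2 Q}{4} = \frac{3}{4} + \frac{Q}{2}$)
$F{\left(w,V \right)} = -158$
$\frac{138891}{-41995} - \frac{248165}{F{\left(m{\left(14 \right)},-353 \right)}} = \frac{138891}{-41995} - \frac{248165}{-158} = 138891 \left(- \frac{1}{41995}\right) - - \frac{248165}{158} = - \frac{138891}{41995} + \frac{248165}{158} = \frac{10399744397}{6635210}$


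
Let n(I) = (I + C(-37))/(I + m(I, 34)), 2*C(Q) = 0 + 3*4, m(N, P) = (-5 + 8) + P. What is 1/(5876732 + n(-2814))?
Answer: 2777/16319687572 ≈ 1.7016e-7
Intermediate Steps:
m(N, P) = 3 + P
C(Q) = 6 (C(Q) = (0 + 3*4)/2 = (0 + 12)/2 = (½)*12 = 6)
n(I) = (6 + I)/(37 + I) (n(I) = (I + 6)/(I + (3 + 34)) = (6 + I)/(I + 37) = (6 + I)/(37 + I))
1/(5876732 + n(-2814)) = 1/(5876732 + (6 - 2814)/(37 - 2814)) = 1/(5876732 - 2808/(-2777)) = 1/(5876732 - 1/2777*(-2808)) = 1/(5876732 + 2808/2777) = 1/(16319687572/2777) = 2777/16319687572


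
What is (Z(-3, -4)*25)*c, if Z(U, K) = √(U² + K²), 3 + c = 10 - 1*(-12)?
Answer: 2375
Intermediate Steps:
c = 19 (c = -3 + (10 - 1*(-12)) = -3 + (10 + 12) = -3 + 22 = 19)
Z(U, K) = √(K² + U²)
(Z(-3, -4)*25)*c = (√((-4)² + (-3)²)*25)*19 = (√(16 + 9)*25)*19 = (√25*25)*19 = (5*25)*19 = 125*19 = 2375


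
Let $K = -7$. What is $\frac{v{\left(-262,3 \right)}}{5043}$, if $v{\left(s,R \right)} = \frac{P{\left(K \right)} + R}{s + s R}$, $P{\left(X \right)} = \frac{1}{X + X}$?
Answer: $- \frac{1}{1804656} \approx -5.5412 \cdot 10^{-7}$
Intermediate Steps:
$P{\left(X \right)} = \frac{1}{2 X}$
$v{\left(s,R \right)} = \frac{- \frac{1}{14} + R}{s + R s}$ ($v{\left(s,R \right)} = \frac{\frac{1}{2 \left(-7\right)} + R}{s + s R} = \frac{\frac{1}{2} \left(- \frac{1}{7}\right) + R}{s + R s} = \frac{- \frac{1}{14} + R}{s + R s}$)
$\frac{v{\left(-262,3 \right)}}{5043} = \frac{\frac{1}{-262} \frac{1}{1 + 3} \left(- \frac{1}{14} + 3\right)}{5043} = \left(- \frac{1}{262}\right) \frac{1}{4} \cdot \frac{41}{14} \cdot \frac{1}{5043} = \left(- \frac{41}{14672}\right) \frac{1}{5043} = - \frac{1}{1804656}$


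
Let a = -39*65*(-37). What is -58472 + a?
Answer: 35323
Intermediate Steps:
a = 93795 (a = -2535*(-37) = 93795)
-58472 + a = -58472 + 93795 = 35323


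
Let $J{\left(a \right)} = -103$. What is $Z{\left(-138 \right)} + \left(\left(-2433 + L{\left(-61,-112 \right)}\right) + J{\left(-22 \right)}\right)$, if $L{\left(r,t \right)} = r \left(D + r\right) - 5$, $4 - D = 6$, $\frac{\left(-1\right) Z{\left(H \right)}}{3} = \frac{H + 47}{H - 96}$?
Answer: $\frac{7805}{6} \approx 1300.8$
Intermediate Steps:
$Z{\left(H \right)} = - \frac{3 \left(47 + H\right)}{-96 + H}$ ($Z{\left(H \right)} = - 3 \frac{H + 47}{H - 96} = - 3 \frac{47 + H}{-96 + H} = - \frac{3 \left(47 + H\right)}{-96 + H}$)
$D = -2$ ($D = 4 - 6 = -2$)
$L{\left(r,t \right)} = -5 + r \left(-2 + r\right)$ ($L{\left(r,t \right)} = r \left(-2 + r\right) - 5 = -5 + r \left(-2 + r\right)$)
$Z{\left(-138 \right)} + \left(\left(-2433 + L{\left(-61,-112 \right)}\right) + J{\left(-22 \right)}\right) = \frac{3 \left(-47 - -138\right)}{-96 - 138} - -1302 = \frac{3 \left(-47 + 138\right)}{-234} + \left(\left(-2433 + \left(-5 + 3721 + 122\right)\right) - 103\right) = 3 \left(- \frac{1}{234}\right) 91 + \left(\left(-2433 + 3838\right) - 103\right) = - \frac{7}{6} + \left(1405 - 103\right) = - \frac{7}{6} + 1302 = \frac{7805}{6}$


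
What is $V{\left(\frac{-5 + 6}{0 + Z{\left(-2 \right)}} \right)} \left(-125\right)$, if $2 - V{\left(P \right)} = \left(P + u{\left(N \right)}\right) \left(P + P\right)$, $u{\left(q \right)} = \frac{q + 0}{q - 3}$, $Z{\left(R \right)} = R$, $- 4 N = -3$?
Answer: $- \frac{875}{6} \approx -145.83$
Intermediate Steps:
$N = \frac{3}{4}$ ($N = \left(- \frac{1}{4}\right) \left(-3\right) = \frac{3}{4} \approx 0.75$)
$u{\left(q \right)} = \frac{q}{-3 + q}$
$V{\left(P \right)} = 2 - 2 P \left(- \frac{1}{3} + P\right)$ ($V{\left(P \right)} = 2 - \left(P + \frac{3}{4 \left(-3 + \frac{3}{4}\right)}\right) \left(P + P\right) = 2 - \left(P + \frac{3}{4 \left(- \frac{9}{4}\right)}\right) 2 P = 2 - \left(P + \frac{3}{4} \left(- \frac{4}{9}\right)\right) 2 P = 2 - \left(P - \frac{1}{3}\right) 2 P = 2 - \left(- \frac{1}{3} + P\right) 2 P = 2 - 2 P \left(- \frac{1}{3} + P\right)$)
$V{\left(\frac{-5 + 6}{0 + Z{\left(-2 \right)}} \right)} \left(-125\right) = \left(2 - 2 \left(\frac{-5 + 6}{0 - 2}\right)^{2} + \frac{2 \frac{-5 + 6}{0 - 2}}{3}\right) \left(-125\right) = \left(2 - 2 \left(1 \frac{1}{-2}\right)^{2} + \frac{2 \cdot 1 \frac{1}{-2}}{3}\right) \left(-125\right) = \left(2 - 2 \left(1 \left(- \frac{1}{2}\right)\right)^{2} + \frac{2 \cdot 1 \left(- \frac{1}{2}\right)}{3}\right) \left(-125\right) = \left(2 - 2 \left(- \frac{1}{2}\right)^{2} + \frac{2}{3} \left(- \frac{1}{2}\right)\right) \left(-125\right) = \left(2 - \frac{1}{2} - \frac{1}{3}\right) \left(-125\right) = \frac{7}{6} \left(-125\right) = - \frac{875}{6}$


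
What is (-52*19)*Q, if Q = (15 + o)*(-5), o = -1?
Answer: 69160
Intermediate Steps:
Q = -70 (Q = (15 - 1)*(-5) = 14*(-5) = -70)
(-52*19)*Q = -52*19*(-70) = -988*(-70) = 69160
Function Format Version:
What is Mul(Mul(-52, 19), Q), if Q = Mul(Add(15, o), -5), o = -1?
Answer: 69160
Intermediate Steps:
Q = -70 (Q = Mul(Add(15, -1), -5) = Mul(14, -5) = -70)
Mul(Mul(-52, 19), Q) = Mul(Mul(-52, 19), -70) = Mul(-988, -70) = 69160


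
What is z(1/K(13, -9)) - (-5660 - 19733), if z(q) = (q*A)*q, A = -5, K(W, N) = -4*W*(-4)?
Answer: 1098602747/43264 ≈ 25393.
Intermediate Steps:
K(W, N) = 16*W
z(q) = -5*q² (z(q) = (q*(-5))*q = (-5*q)*q = -5*q²)
z(1/K(13, -9)) - (-5660 - 19733) = -5*(1/(16*13))² - (-5660 - 19733) = -5*(1/208)² - 1*(-25393) = -5*(1/208)² + 25393 = -5*1/43264 + 25393 = -5/43264 + 25393 = 1098602747/43264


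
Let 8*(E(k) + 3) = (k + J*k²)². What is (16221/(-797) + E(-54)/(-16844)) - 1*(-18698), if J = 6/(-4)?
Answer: 248787852425/13424668 ≈ 18532.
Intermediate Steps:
J = -3/2 (J = 6*(-¼) = -3/2 ≈ -1.5000)
E(k) = -3 + (k - 3*k²/2)²/8
(16221/(-797) + E(-54)/(-16844)) - 1*(-18698) = (16221/(-797) + (-3 + (1/32)*(-54)²*(-2 + 3*(-54))²)/(-16844)) - 1*(-18698) = (16221*(-1/797) + (-3 + (1/32)*2916*(-2 - 162)²)*(-1/16844)) + 18698 = (-16221/797 + (-3 + (1/32)*2916*(-164)²)*(-1/16844)) + 18698 = (-16221/797 + (-3 + (1/32)*2916*26896)*(-1/16844)) + 18698 = (-16221/797 + (-3 + 2450898)*(-1/16844)) + 18698 = (-16221/797 + 2450895*(-1/16844)) + 18698 = (-16221/797 - 2450895/16844) + 18698 = -2226589839/13424668 + 18698 = 248787852425/13424668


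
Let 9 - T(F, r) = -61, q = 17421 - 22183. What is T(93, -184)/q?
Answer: -35/2381 ≈ -0.014700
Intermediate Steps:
q = -4762
T(F, r) = 70 (T(F, r) = 9 - 1*(-61) = 9 + 61 = 70)
T(93, -184)/q = 70/(-4762) = 70*(-1/4762) = -35/2381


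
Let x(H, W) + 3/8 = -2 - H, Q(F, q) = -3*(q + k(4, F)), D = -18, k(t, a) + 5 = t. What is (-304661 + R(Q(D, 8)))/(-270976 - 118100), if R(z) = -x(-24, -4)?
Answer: 812487/1037536 ≈ 0.78309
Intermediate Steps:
k(t, a) = -5 + t
Q(F, q) = 3 - 3*q (Q(F, q) = -3*(q + (-5 + 4)) = -3*(q - 1) = -3*(-1 + q) = 3 - 3*q)
x(H, W) = -19/8 - H (x(H, W) = -3/8 + (-2 - H) = -19/8 - H)
R(z) = -173/8 (R(z) = -(-19/8 - 1*(-24)) = -(-19/8 + 24) = -1*173/8 = -173/8)
(-304661 + R(Q(D, 8)))/(-270976 - 118100) = (-304661 - 173/8)/(-270976 - 118100) = -2437461/8/(-389076) = -2437461/8*(-1/389076) = 812487/1037536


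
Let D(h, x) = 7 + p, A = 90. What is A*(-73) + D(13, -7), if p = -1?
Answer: -6564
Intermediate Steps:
D(h, x) = 6 (D(h, x) = 7 - 1 = 6)
A*(-73) + D(13, -7) = 90*(-73) + 6 = -6570 + 6 = -6564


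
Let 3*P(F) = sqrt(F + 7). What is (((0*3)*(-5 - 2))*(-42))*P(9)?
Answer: 0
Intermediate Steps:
P(F) = sqrt(7 + F)/3 (P(F) = sqrt(F + 7)/3 = sqrt(7 + F)/3)
(((0*3)*(-5 - 2))*(-42))*P(9) = (((0*3)*(-5 - 2))*(-42))*(sqrt(7 + 9)/3) = ((0*(-7))*(-42))*(sqrt(16)/3) = (0*(-42))*((1/3)*4) = 0*(4/3) = 0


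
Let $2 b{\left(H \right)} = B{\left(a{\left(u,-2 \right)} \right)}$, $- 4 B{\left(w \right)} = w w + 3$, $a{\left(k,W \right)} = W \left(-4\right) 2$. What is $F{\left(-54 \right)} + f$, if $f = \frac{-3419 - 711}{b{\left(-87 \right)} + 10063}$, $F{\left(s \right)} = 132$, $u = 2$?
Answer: $\frac{2111860}{16049} \approx 131.59$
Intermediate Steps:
$a{\left(k,W \right)} = - 8 W$ ($a{\left(k,W \right)} = - 4 W 2 = - 8 W$)
$B{\left(w \right)} = - \frac{3}{4} - \frac{w^{2}}{4}$ ($B{\left(w \right)} = - \frac{w w + 3}{4} = - \frac{w^{2} + 3}{4} = - \frac{3 + w^{2}}{4} = - \frac{3}{4} - \frac{w^{2}}{4}$)
$b{\left(H \right)} = - \frac{259}{8}$ ($b{\left(H \right)} = \frac{- \frac{3}{4} - \frac{\left(\left(-8\right) \left(-2\right)\right)^{2}}{4}}{2} = \frac{- \frac{3}{4} - \frac{16^{2}}{4}}{2} = \frac{- \frac{3}{4} - 64}{2} = \frac{1}{2} \left(- \frac{259}{4}\right) = - \frac{259}{8}$)
$f = - \frac{6608}{16049}$ ($f = \frac{-3419 - 711}{- \frac{259}{8} + 10063} = - \frac{4130}{\frac{80245}{8}} = \left(-4130\right) \frac{8}{80245} = - \frac{6608}{16049} \approx -0.41174$)
$F{\left(-54 \right)} + f = 132 - \frac{6608}{16049} = \frac{2111860}{16049}$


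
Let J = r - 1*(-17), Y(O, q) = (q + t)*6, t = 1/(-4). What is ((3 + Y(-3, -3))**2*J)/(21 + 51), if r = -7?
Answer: 605/16 ≈ 37.813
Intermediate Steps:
t = -1/4 ≈ -0.25000
Y(O, q) = -3/2 + 6*q (Y(O, q) = (q - 1/4)*6 = (-1/4 + q)*6 = -3/2 + 6*q)
J = 10 (J = -7 - 1*(-17) = -7 + 17 = 10)
((3 + Y(-3, -3))**2*J)/(21 + 51) = ((3 + (-3/2 + 6*(-3)))**2*10)/(21 + 51) = ((3 + (-3/2 - 18))**2*10)/72 = ((3 - 39/2)**2*10)*(1/72) = ((-33/2)**2*10)*(1/72) = ((1089/4)*10)*(1/72) = (5445/2)*(1/72) = 605/16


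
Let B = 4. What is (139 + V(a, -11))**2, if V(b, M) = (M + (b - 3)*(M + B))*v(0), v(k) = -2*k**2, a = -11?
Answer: 19321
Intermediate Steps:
V(b, M) = 0 (V(b, M) = (M + (b - 3)*(M + 4))*(-2*0**2) = (M + (-3 + b)*(4 + M))*(-2*0) = (M + (-3 + b)*(4 + M))*0 = 0)
(139 + V(a, -11))**2 = (139 + 0)**2 = 139**2 = 19321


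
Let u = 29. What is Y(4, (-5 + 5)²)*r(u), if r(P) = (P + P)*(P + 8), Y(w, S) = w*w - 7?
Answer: 19314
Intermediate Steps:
Y(w, S) = -7 + w² (Y(w, S) = w² - 7 = -7 + w²)
r(P) = 2*P*(8 + P) (r(P) = (2*P)*(8 + P) = 2*P*(8 + P))
Y(4, (-5 + 5)²)*r(u) = (-7 + 4²)*(2*29*(8 + 29)) = (-7 + 16)*(2*29*37) = 9*2146 = 19314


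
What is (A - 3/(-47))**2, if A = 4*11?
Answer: 4289041/2209 ≈ 1941.6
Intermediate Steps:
A = 44
(A - 3/(-47))**2 = (44 - 3/(-47))**2 = (44 - 3*(-1/47))**2 = (44 + 3/47)**2 = (2071/47)**2 = 4289041/2209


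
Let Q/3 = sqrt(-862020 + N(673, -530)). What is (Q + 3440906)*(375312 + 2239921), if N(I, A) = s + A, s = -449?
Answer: 8998770921098 + 7845699*I*sqrt(862999) ≈ 8.9988e+12 + 7.2885e+9*I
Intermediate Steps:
N(I, A) = -449 + A
Q = 3*I*sqrt(862999) (Q = 3*sqrt(-862020 + (-449 - 530)) = 3*sqrt(-862020 - 979) = 3*sqrt(-862999) = 3*(I*sqrt(862999)) = 3*I*sqrt(862999) ≈ 2786.9*I)
(Q + 3440906)*(375312 + 2239921) = (3*I*sqrt(862999) + 3440906)*(375312 + 2239921) = (3440906 + 3*I*sqrt(862999))*2615233 = 8998770921098 + 7845699*I*sqrt(862999)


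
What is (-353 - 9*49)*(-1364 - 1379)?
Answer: 2177942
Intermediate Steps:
(-353 - 9*49)*(-1364 - 1379) = (-353 - 441)*(-2743) = -794*(-2743) = 2177942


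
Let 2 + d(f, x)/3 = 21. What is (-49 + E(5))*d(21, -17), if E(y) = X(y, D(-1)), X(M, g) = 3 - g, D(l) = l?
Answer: -2565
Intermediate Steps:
d(f, x) = 57 (d(f, x) = -6 + 3*21 = -6 + 63 = 57)
E(y) = 4 (E(y) = 3 - 1*(-1) = 3 + 1 = 4)
(-49 + E(5))*d(21, -17) = (-49 + 4)*57 = -45*57 = -2565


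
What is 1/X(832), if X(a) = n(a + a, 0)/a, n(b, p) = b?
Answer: ½ ≈ 0.50000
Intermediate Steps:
X(a) = 2 (X(a) = (a + a)/a = (2*a)/a = 2)
1/X(832) = 1/2 = ½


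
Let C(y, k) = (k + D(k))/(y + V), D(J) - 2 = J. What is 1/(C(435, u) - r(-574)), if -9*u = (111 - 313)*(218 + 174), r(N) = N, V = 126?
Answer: 5049/3056512 ≈ 0.0016519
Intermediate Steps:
D(J) = 2 + J
u = 79184/9 (u = -(111 - 313)*(218 + 174)/9 = -(-202)*392/9 = -⅑*(-79184) = 79184/9 ≈ 8798.2)
C(y, k) = (2 + 2*k)/(126 + y) (C(y, k) = (k + (2 + k))/(y + 126) = (2 + 2*k)/(126 + y))
1/(C(435, u) - r(-574)) = 1/(2*(1 + 79184/9)/(126 + 435) - 1*(-574)) = 1/(2*(79193/9)/561 + 574) = 1/(2*(1/561)*(79193/9) + 574) = 1/(158386/5049 + 574) = 1/(3056512/5049) = 5049/3056512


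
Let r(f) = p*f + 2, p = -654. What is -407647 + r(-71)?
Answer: -361211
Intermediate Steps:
r(f) = 2 - 654*f (r(f) = -654*f + 2 = 2 - 654*f)
-407647 + r(-71) = -407647 + (2 - 654*(-71)) = -407647 + (2 + 46434) = -407647 + 46436 = -361211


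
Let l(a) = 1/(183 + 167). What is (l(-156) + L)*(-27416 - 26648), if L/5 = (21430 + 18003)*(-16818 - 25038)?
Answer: 78078914796260968/175 ≈ 4.4616e+14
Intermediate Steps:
L = -8252538240 (L = 5*((21430 + 18003)*(-16818 - 25038)) = 5*(39433*(-41856)) = 5*(-1650507648) = -8252538240)
l(a) = 1/350
(l(-156) + L)*(-27416 - 26648) = (1/350 - 8252538240)*(-27416 - 26648) = -2888388383999/350*(-54064) = 78078914796260968/175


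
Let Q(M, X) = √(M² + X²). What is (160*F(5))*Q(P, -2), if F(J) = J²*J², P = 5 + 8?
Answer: 100000*√173 ≈ 1.3153e+6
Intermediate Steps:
P = 13
F(J) = J⁴
(160*F(5))*Q(P, -2) = (160*5⁴)*√(13² + (-2)²) = (160*625)*√(169 + 4) = 100000*√173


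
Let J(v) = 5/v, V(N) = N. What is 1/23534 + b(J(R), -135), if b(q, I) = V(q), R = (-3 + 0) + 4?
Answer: 117671/23534 ≈ 5.0000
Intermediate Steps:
R = 1 (R = -3 + 4 = 1)
b(q, I) = q
1/23534 + b(J(R), -135) = 1/23534 + 5/1 = 1/23534 + 5*1 = 1/23534 + 5 = 117671/23534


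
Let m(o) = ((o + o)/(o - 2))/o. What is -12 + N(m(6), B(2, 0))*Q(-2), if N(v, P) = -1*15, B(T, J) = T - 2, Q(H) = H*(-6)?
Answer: -192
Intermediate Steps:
Q(H) = -6*H
B(T, J) = -2 + T
m(o) = 2/(-2 + o) (m(o) = ((2*o)/(-2 + o))/o = (2*o/(-2 + o))/o = 2/(-2 + o))
N(v, P) = -15
-12 + N(m(6), B(2, 0))*Q(-2) = -12 - (-90)*(-2) = -12 - 15*12 = -12 - 180 = -192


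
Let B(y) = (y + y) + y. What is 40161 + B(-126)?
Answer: 39783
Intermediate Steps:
B(y) = 3*y (B(y) = 2*y + y = 3*y)
40161 + B(-126) = 40161 + 3*(-126) = 40161 - 378 = 39783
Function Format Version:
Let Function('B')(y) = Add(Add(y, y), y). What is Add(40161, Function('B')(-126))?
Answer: 39783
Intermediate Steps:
Function('B')(y) = Mul(3, y) (Function('B')(y) = Add(Mul(2, y), y) = Mul(3, y))
Add(40161, Function('B')(-126)) = Add(40161, Mul(3, -126)) = Add(40161, -378) = 39783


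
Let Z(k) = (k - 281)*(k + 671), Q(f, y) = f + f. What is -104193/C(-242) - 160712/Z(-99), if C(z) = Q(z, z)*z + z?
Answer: -3657583/24059035 ≈ -0.15203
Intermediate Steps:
Q(f, y) = 2*f
C(z) = z + 2*z² (C(z) = (2*z)*z + z = 2*z² + z = z + 2*z²)
Z(k) = (-281 + k)*(671 + k)
-104193/C(-242) - 160712/Z(-99) = -104193*(-1/(242*(1 + 2*(-242)))) - 160712/(-188551 + (-99)² + 390*(-99)) = -104193*(-1/(242*(1 - 484))) - 160712/(-188551 + 9801 - 38610) = -104193/((-242*(-483))) - 160712/(-217360) = -104193/116886 - 160712*(-1/217360) = -104193*1/116886 + 20089/27170 = -34731/38962 + 20089/27170 = -3657583/24059035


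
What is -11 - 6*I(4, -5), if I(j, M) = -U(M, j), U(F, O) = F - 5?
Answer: -71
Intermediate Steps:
U(F, O) = -5 + F
I(j, M) = 5 - M (I(j, M) = -(-5 + M) = 5 - M)
-11 - 6*I(4, -5) = -11 - 6*(5 - 1*(-5)) = -11 - 6*(5 + 5) = -11 - 6*10 = -11 - 60 = -71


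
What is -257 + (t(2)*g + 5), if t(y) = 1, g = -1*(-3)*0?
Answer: -252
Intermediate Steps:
g = 0 (g = 3*0 = 0)
-257 + (t(2)*g + 5) = -257 + (1*0 + 5) = -257 + (0 + 5) = -257 + 5 = -252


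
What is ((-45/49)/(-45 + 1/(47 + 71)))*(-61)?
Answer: -323910/260141 ≈ -1.2451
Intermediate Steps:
((-45/49)/(-45 + 1/(47 + 71)))*(-61) = ((-45*1/49)/(-45 + 1/118))*(-61) = (-45/49/(-45 + 1/118))*(-61) = (-45/49/(-5309/118))*(-61) = -118/5309*(-45/49)*(-61) = (5310/260141)*(-61) = -323910/260141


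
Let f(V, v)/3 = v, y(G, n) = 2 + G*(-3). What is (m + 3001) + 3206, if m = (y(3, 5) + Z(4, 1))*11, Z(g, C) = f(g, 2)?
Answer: 6196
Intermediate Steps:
y(G, n) = 2 - 3*G
f(V, v) = 3*v
Z(g, C) = 6 (Z(g, C) = 3*2 = 6)
m = -11 (m = ((2 - 3*3) + 6)*11 = ((2 - 9) + 6)*11 = (-7 + 6)*11 = -1*11 = -11)
(m + 3001) + 3206 = (-11 + 3001) + 3206 = 2990 + 3206 = 6196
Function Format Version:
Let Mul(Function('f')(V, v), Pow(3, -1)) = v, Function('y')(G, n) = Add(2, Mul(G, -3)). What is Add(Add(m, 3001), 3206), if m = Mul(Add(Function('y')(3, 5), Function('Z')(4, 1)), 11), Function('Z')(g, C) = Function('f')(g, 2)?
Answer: 6196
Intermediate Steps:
Function('y')(G, n) = Add(2, Mul(-3, G))
Function('f')(V, v) = Mul(3, v)
Function('Z')(g, C) = 6 (Function('Z')(g, C) = Mul(3, 2) = 6)
m = -11 (m = Mul(Add(Add(2, Mul(-3, 3)), 6), 11) = Mul(Add(Add(2, -9), 6), 11) = Mul(Add(-7, 6), 11) = Mul(-1, 11) = -11)
Add(Add(m, 3001), 3206) = Add(Add(-11, 3001), 3206) = Add(2990, 3206) = 6196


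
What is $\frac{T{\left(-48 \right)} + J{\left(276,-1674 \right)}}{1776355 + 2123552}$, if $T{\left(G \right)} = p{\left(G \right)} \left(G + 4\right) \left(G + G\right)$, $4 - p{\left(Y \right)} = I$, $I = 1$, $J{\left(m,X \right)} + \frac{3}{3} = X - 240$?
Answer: $\frac{10757}{3899907} \approx 0.0027583$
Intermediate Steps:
$J{\left(m,X \right)} = -241 + X$ ($J{\left(m,X \right)} = -1 + \left(X - 240\right) = -1 + \left(-240 + X\right) = -241 + X$)
$p{\left(Y \right)} = 3$ ($p{\left(Y \right)} = 4 - 1 = 3$)
$T{\left(G \right)} = 6 G \left(4 + G\right)$ ($T{\left(G \right)} = 3 \left(G + 4\right) \left(G + G\right) = 3 \left(4 + G\right) 2 G = 3 \cdot 2 G \left(4 + G\right) = 6 G \left(4 + G\right)$)
$\frac{T{\left(-48 \right)} + J{\left(276,-1674 \right)}}{1776355 + 2123552} = \frac{6 \left(-48\right) \left(4 - 48\right) - 1915}{1776355 + 2123552} = \frac{6 \left(-48\right) \left(-44\right) - 1915}{3899907} = \left(12672 - 1915\right) \frac{1}{3899907} = 10757 \cdot \frac{1}{3899907} = \frac{10757}{3899907}$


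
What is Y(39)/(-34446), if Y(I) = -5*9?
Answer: 15/11482 ≈ 0.0013064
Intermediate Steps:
Y(I) = -45
Y(39)/(-34446) = -45/(-34446) = -45*(-1/34446) = 15/11482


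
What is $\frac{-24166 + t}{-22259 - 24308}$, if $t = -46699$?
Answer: $\frac{70865}{46567} \approx 1.5218$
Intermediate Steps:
$\frac{-24166 + t}{-22259 - 24308} = \frac{-24166 - 46699}{-22259 - 24308} = - \frac{70865}{-46567} = \left(-70865\right) \left(- \frac{1}{46567}\right) = \frac{70865}{46567}$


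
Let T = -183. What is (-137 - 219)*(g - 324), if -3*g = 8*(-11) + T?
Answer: 249556/3 ≈ 83185.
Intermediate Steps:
g = 271/3 (g = -(8*(-11) - 183)/3 = -(-88 - 183)/3 = -1/3*(-271) = 271/3 ≈ 90.333)
(-137 - 219)*(g - 324) = (-137 - 219)*(271/3 - 324) = -356*(-701/3) = 249556/3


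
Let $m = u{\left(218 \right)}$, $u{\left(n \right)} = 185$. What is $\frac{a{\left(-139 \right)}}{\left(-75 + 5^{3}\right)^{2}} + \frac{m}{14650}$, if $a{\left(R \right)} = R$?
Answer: $- \frac{31477}{732500} \approx -0.042972$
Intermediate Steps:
$m = 185$
$\frac{a{\left(-139 \right)}}{\left(-75 + 5^{3}\right)^{2}} + \frac{m}{14650} = - \frac{139}{\left(-75 + 5^{3}\right)^{2}} + \frac{185}{14650} = - \frac{139}{\left(-75 + 125\right)^{2}} + 185 \cdot \frac{1}{14650} = - \frac{139}{50^{2}} + \frac{37}{2930} = - \frac{139}{2500} + \frac{37}{2930} = - \frac{31477}{732500}$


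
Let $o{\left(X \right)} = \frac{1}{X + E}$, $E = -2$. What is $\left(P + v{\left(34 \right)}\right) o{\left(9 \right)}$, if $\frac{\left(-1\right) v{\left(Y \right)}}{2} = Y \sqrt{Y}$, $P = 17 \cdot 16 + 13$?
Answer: $\frac{285}{7} - \frac{68 \sqrt{34}}{7} \approx -15.929$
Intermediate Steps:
$P = 285$ ($P = 272 + 13 = 285$)
$v{\left(Y \right)} = - 2 Y^{\frac{3}{2}}$ ($v{\left(Y \right)} = - 2 Y \sqrt{Y} = - 2 Y^{\frac{3}{2}}$)
$o{\left(X \right)} = \frac{1}{-2 + X}$ ($o{\left(X \right)} = \frac{1}{X - 2} = \frac{1}{-2 + X}$)
$\left(P + v{\left(34 \right)}\right) o{\left(9 \right)} = \frac{285 - 2 \cdot 34^{\frac{3}{2}}}{-2 + 9} = \frac{285 - 2 \cdot 34 \sqrt{34}}{7} = \left(285 - 68 \sqrt{34}\right) \frac{1}{7} = \frac{285}{7} - \frac{68 \sqrt{34}}{7}$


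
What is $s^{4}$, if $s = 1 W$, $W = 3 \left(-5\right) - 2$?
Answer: $83521$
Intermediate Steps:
$W = -17$ ($W = -15 - 2 = -17$)
$s = -17$ ($s = 1 \left(-17\right) = -17$)
$s^{4} = \left(-17\right)^{4} = 83521$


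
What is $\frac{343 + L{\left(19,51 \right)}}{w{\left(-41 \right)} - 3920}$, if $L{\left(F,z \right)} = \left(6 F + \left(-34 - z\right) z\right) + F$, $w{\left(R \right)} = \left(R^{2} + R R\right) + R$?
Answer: $\frac{3859}{599} \approx 6.4424$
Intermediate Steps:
$w{\left(R \right)} = R + 2 R^{2}$ ($w{\left(R \right)} = \left(R^{2} + R^{2}\right) + R = 2 R^{2} + R = R + 2 R^{2}$)
$L{\left(F,z \right)} = 7 F + z \left(-34 - z\right)$ ($L{\left(F,z \right)} = \left(6 F + z \left(-34 - z\right)\right) + F = 7 F + z \left(-34 - z\right)$)
$\frac{343 + L{\left(19,51 \right)}}{w{\left(-41 \right)} - 3920} = \frac{343 - 4202}{- 41 \left(1 + 2 \left(-41\right)\right) - 3920} = \frac{343 - 4202}{- 41 \left(1 - 82\right) - 3920} = \frac{343 - 4202}{\left(-41\right) \left(-81\right) - 3920} = \frac{343 - 4202}{3321 - 3920} = - \frac{3859}{-599} = \left(-3859\right) \left(- \frac{1}{599}\right) = \frac{3859}{599}$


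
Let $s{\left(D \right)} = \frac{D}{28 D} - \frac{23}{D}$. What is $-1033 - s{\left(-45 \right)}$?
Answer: $- \frac{1302269}{1260} \approx -1033.5$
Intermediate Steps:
$s{\left(D \right)} = \frac{1}{28} - \frac{23}{D}$ ($s{\left(D \right)} = D \frac{1}{28 D} - \frac{23}{D} = \frac{1}{28} - \frac{23}{D}$)
$-1033 - s{\left(-45 \right)} = -1033 - \frac{-644 - 45}{28 \left(-45\right)} = -1033 - \frac{1}{28} \left(- \frac{1}{45}\right) \left(-689\right) = -1033 - \frac{689}{1260} = - \frac{1302269}{1260}$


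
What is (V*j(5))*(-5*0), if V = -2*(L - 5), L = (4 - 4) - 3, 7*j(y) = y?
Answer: 0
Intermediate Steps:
j(y) = y/7
L = -3 (L = 0 - 3 = -3)
V = 16 (V = -2*(-3 - 5) = -2*(-8) = 16)
(V*j(5))*(-5*0) = (16*((1/7)*5))*(-5*0) = (16*(5/7))*0 = (80/7)*0 = 0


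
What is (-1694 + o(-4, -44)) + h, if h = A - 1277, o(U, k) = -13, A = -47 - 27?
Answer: -3058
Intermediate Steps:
A = -74
h = -1351 (h = -74 - 1277 = -1351)
(-1694 + o(-4, -44)) + h = (-1694 - 13) - 1351 = -1707 - 1351 = -3058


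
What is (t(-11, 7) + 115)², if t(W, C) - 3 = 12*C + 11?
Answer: 45369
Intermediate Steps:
t(W, C) = 14 + 12*C (t(W, C) = 3 + (12*C + 11) = 3 + (11 + 12*C) = 14 + 12*C)
(t(-11, 7) + 115)² = ((14 + 12*7) + 115)² = ((14 + 84) + 115)² = (98 + 115)² = 213² = 45369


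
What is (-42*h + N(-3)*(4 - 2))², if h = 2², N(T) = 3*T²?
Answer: 12996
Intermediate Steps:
h = 4
(-42*h + N(-3)*(4 - 2))² = (-42*4 + (3*(-3)²)*(4 - 2))² = (-168 + (3*9)*2)² = (-168 + 27*2)² = (-168 + 54)² = (-114)² = 12996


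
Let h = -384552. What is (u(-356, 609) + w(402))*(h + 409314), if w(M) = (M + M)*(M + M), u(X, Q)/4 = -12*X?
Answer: 16429686048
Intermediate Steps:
u(X, Q) = -48*X (u(X, Q) = 4*(-12*X) = -48*X)
w(M) = 4*M² (w(M) = (2*M)*(2*M) = 4*M²)
(u(-356, 609) + w(402))*(h + 409314) = (-48*(-356) + 4*402²)*(-384552 + 409314) = (17088 + 4*161604)*24762 = (17088 + 646416)*24762 = 663504*24762 = 16429686048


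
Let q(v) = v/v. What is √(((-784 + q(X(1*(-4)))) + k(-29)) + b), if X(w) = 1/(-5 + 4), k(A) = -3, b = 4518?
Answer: 2*√933 ≈ 61.090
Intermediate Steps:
X(w) = -1 (X(w) = 1/(-1) = -1)
q(v) = 1
√(((-784 + q(X(1*(-4)))) + k(-29)) + b) = √(((-784 + 1) - 3) + 4518) = √((-783 - 3) + 4518) = √(-786 + 4518) = √3732 = 2*√933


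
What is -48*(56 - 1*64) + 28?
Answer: 412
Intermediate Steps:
-48*(56 - 1*64) + 28 = -48*(56 - 64) + 28 = -48*(-8) + 28 = 384 + 28 = 412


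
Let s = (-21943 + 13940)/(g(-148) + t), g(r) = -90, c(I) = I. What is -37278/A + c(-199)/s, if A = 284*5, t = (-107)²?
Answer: 1455745193/5682130 ≈ 256.20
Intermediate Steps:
t = 11449
s = -8003/11359 (s = (-21943 + 13940)/(-90 + 11449) = -8003/11359 ≈ -0.70455)
A = 1420
-37278/A + c(-199)/s = -37278/1420 - 199/(-8003/11359) = -37278*1/1420 - 199*(-11359/8003) = -18639/710 + 2260441/8003 = 1455745193/5682130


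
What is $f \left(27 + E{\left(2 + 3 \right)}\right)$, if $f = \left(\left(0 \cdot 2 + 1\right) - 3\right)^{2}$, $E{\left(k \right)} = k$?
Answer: $128$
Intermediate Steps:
$f = 4$ ($f = \left(\left(0 + 1\right) - 3\right)^{2} = \left(1 - 3\right)^{2} = \left(-2\right)^{2} = 4$)
$f \left(27 + E{\left(2 + 3 \right)}\right) = 4 \left(27 + \left(2 + 3\right)\right) = 4 \left(27 + 5\right) = 4 \cdot 32 = 128$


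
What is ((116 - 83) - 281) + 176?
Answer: -72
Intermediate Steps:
((116 - 83) - 281) + 176 = (33 - 281) + 176 = -248 + 176 = -72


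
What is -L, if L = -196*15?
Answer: 2940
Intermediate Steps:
L = -2940
-L = -1*(-2940) = 2940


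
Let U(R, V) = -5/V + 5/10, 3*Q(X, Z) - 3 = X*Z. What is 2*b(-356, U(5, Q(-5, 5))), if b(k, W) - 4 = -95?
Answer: -182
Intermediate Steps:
Q(X, Z) = 1 + X*Z/3 (Q(X, Z) = 1 + (X*Z)/3 = 1 + X*Z/3)
U(R, V) = 1/2 - 5/V (U(R, V) = -5/V + 5*(1/10) = -5/V + 1/2 = 1/2 - 5/V)
b(k, W) = -91 (b(k, W) = 4 - 95 = -91)
2*b(-356, U(5, Q(-5, 5))) = 2*(-91) = -182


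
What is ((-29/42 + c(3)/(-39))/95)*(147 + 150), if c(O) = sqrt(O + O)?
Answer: -2871/1330 - 99*sqrt(6)/1235 ≈ -2.3550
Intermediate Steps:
c(O) = sqrt(2)*sqrt(O) (c(O) = sqrt(2*O) = sqrt(2)*sqrt(O))
((-29/42 + c(3)/(-39))/95)*(147 + 150) = ((-29/42 + (sqrt(2)*sqrt(3))/(-39))/95)*(147 + 150) = ((-29*1/42 + sqrt(6)*(-1/39))*(1/95))*297 = ((-29/42 - sqrt(6)/39)*(1/95))*297 = (-29/3990 - sqrt(6)/3705)*297 = -2871/1330 - 99*sqrt(6)/1235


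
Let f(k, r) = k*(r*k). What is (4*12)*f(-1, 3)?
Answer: 144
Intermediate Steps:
f(k, r) = r*k**2 (f(k, r) = k*(k*r) = r*k**2)
(4*12)*f(-1, 3) = (4*12)*(3*(-1)**2) = 48*(3*1) = 48*3 = 144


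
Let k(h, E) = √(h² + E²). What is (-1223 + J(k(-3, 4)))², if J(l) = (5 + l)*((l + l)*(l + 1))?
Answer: 388129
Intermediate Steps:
k(h, E) = √(E² + h²)
J(l) = 2*l*(1 + l)*(5 + l) (J(l) = (5 + l)*((2*l)*(1 + l)) = (5 + l)*(2*l*(1 + l)) = 2*l*(1 + l)*(5 + l))
(-1223 + J(k(-3, 4)))² = (-1223 + 2*√(4² + (-3)²)*(5 + (√(4² + (-3)²))² + 6*√(4² + (-3)²)))² = (-1223 + 2*√(16 + 9)*(5 + (√(16 + 9))² + 6*√(16 + 9)))² = (-1223 + 2*√25*(5 + (√25)² + 6*√25))² = (-1223 + 2*5*(5 + 5² + 6*5))² = (-1223 + 2*5*(5 + 25 + 30))² = (-1223 + 2*5*60)² = (-1223 + 600)² = (-623)² = 388129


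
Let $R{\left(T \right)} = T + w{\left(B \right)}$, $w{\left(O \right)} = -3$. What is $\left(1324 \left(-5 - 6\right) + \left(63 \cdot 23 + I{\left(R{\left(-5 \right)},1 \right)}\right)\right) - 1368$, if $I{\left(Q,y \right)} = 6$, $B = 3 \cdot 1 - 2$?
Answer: $-14477$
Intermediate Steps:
$B = 1$ ($B = 3 - 2 = 1$)
$R{\left(T \right)} = -3 + T$ ($R{\left(T \right)} = T - 3 = -3 + T$)
$\left(1324 \left(-5 - 6\right) + \left(63 \cdot 23 + I{\left(R{\left(-5 \right)},1 \right)}\right)\right) - 1368 = \left(1324 \left(-5 - 6\right) + \left(63 \cdot 23 + 6\right)\right) - 1368 = \left(1324 \left(-5 - 6\right) + \left(1449 + 6\right)\right) - 1368 = \left(1324 \left(-11\right) + 1455\right) - 1368 = \left(-14564 + 1455\right) - 1368 = -13109 - 1368 = -14477$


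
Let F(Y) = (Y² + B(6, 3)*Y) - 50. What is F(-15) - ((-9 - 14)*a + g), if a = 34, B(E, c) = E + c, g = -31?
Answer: 853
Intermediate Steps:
F(Y) = -50 + Y² + 9*Y (F(Y) = (Y² + (6 + 3)*Y) - 50 = (Y² + 9*Y) - 50 = -50 + Y² + 9*Y)
F(-15) - ((-9 - 14)*a + g) = (-50 + (-15)² + 9*(-15)) - ((-9 - 14)*34 - 31) = (-50 + 225 - 135) - (-23*34 - 31) = 40 - (-782 - 31) = 40 - 1*(-813) = 40 + 813 = 853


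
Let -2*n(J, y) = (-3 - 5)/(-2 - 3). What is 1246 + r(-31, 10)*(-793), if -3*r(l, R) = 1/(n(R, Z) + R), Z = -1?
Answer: 175913/138 ≈ 1274.7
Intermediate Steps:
n(J, y) = -4/5 (n(J, y) = -(-3 - 5)/(2*(-2 - 3)) = -(-4)/(-5) = -(-4)*(-1)/5 = -1/2*8/5 = -4/5)
r(l, R) = -1/(3*(-4/5 + R))
1246 + r(-31, 10)*(-793) = 1246 - 5/(-12 + 15*10)*(-793) = 1246 - 5/(-12 + 150)*(-793) = 1246 - 5/138*(-793) = 1246 + 3965/138 = 175913/138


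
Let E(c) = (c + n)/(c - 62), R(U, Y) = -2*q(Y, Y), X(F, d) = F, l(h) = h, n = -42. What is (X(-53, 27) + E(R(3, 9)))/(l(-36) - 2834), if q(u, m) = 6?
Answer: 967/53095 ≈ 0.018213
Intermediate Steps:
R(U, Y) = -12 (R(U, Y) = -2*6 = -12)
E(c) = (-42 + c)/(-62 + c) (E(c) = (c - 42)/(c - 62) = (-42 + c)/(-62 + c))
(X(-53, 27) + E(R(3, 9)))/(l(-36) - 2834) = (-53 + (-42 - 12)/(-62 - 12))/(-36 - 2834) = (-53 - 54/(-74))/(-2870) = (-53 - 1/74*(-54))*(-1/2870) = (-53 + 27/37)*(-1/2870) = -1934/37*(-1/2870) = 967/53095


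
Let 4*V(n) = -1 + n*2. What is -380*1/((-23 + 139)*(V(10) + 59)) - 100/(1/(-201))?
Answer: 29727824/1479 ≈ 20100.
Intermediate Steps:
V(n) = -1/4 + n/2 (V(n) = (-1 + n*2)/4 = (-1 + 2*n)/4 = -1/4 + n/2)
-380*1/((-23 + 139)*(V(10) + 59)) - 100/(1/(-201)) = -380*1/((-23 + 139)*((-1/4 + (1/2)*10) + 59)) - 100/(1/(-201)) = -380*1/(116*((-1/4 + 5) + 59)) - 100/(-1/201) = -380*1/(116*(19/4 + 59)) - 100*(-201) = -380/(116*(255/4)) + 20100 = -380/7395 + 20100 = -380*1/7395 + 20100 = -76/1479 + 20100 = 29727824/1479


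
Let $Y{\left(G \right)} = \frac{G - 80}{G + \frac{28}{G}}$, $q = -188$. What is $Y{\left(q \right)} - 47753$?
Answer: $- \frac{422267183}{8843} \approx -47752.0$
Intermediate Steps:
$Y{\left(G \right)} = \frac{-80 + G}{G + \frac{28}{G}}$
$Y{\left(q \right)} - 47753 = - \frac{188 \left(-80 - 188\right)}{28 + \left(-188\right)^{2}} - 47753 = \left(-188\right) \frac{1}{28 + 35344} \left(-268\right) - 47753 = \left(-188\right) \frac{1}{35372} \left(-268\right) - 47753 = \frac{12596}{8843} - 47753 = - \frac{422267183}{8843}$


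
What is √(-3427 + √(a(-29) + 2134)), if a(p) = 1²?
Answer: √(-3427 + √2135) ≈ 58.145*I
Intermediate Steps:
a(p) = 1
√(-3427 + √(a(-29) + 2134)) = √(-3427 + √(1 + 2134)) = √(-3427 + √2135)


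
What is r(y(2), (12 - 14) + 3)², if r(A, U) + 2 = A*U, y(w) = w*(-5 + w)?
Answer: 64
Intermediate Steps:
r(A, U) = -2 + A*U
r(y(2), (12 - 14) + 3)² = (-2 + (2*(-5 + 2))*((12 - 14) + 3))² = (-2 + (2*(-3))*(-2 + 3))² = (-2 - 6*1)² = (-2 - 6)² = (-8)² = 64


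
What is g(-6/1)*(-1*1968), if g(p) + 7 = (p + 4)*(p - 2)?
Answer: -17712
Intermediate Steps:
g(p) = -7 + (-2 + p)*(4 + p) (g(p) = -7 + (p + 4)*(p - 2) = -7 + (4 + p)*(-2 + p) = -7 + (-2 + p)*(4 + p))
g(-6/1)*(-1*1968) = (-15 + (-6/1)² + 2*(-6/1))*(-1*1968) = (-15 + (-6*1)² + 2*(-6*1))*(-1968) = (-15 + (-6)² + 2*(-6))*(-1968) = (-15 + 36 - 12)*(-1968) = 9*(-1968) = -17712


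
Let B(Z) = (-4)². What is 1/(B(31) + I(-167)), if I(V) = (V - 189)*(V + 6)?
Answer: 1/57332 ≈ 1.7442e-5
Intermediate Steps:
B(Z) = 16
I(V) = (-189 + V)*(6 + V)
1/(B(31) + I(-167)) = 1/(16 + (-1134 + (-167)² - 183*(-167))) = 1/(16 + (-1134 + 27889 + 30561)) = 1/(16 + 57316) = 1/57332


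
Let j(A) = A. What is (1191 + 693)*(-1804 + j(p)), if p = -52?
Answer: -3496704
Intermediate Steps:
(1191 + 693)*(-1804 + j(p)) = (1191 + 693)*(-1804 - 52) = 1884*(-1856) = -3496704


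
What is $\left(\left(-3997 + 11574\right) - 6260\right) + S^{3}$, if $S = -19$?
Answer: $-5542$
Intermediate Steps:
$\left(\left(-3997 + 11574\right) - 6260\right) + S^{3} = \left(\left(-3997 + 11574\right) - 6260\right) + \left(-19\right)^{3} = \left(7577 + \left(-6419 + 159\right)\right) - 6859 = \left(7577 - 6260\right) - 6859 = 1317 - 6859 = -5542$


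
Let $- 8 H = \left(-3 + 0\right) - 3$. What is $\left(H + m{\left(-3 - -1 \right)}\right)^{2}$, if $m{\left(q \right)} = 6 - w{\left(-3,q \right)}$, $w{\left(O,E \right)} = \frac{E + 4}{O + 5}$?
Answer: $\frac{529}{16} \approx 33.063$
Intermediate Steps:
$H = \frac{3}{4}$ ($H = - \frac{\left(-3 + 0\right) - 3}{8} = - \frac{-3 - 3}{8} = \left(- \frac{1}{8}\right) \left(-6\right) = \frac{3}{4} \approx 0.75$)
$w{\left(O,E \right)} = \frac{4 + E}{5 + O}$
$m{\left(q \right)} = 4 - \frac{q}{2}$ ($m{\left(q \right)} = 6 - \frac{4 + q}{5 - 3} = 6 - \frac{4 + q}{2} = 6 - \left(2 + \frac{q}{2}\right) = 4 - \frac{q}{2}$)
$\left(H + m{\left(-3 - -1 \right)}\right)^{2} = \left(\frac{3}{4} + \left(4 - \frac{-3 - -1}{2}\right)\right)^{2} = \left(\frac{3}{4} + \left(4 - \frac{-3 + 1}{2}\right)\right)^{2} = \left(\frac{3}{4} + \left(4 - -1\right)\right)^{2} = \left(\frac{3}{4} + \left(4 + 1\right)\right)^{2} = \left(\frac{3}{4} + 5\right)^{2} = \left(\frac{23}{4}\right)^{2} = \frac{529}{16}$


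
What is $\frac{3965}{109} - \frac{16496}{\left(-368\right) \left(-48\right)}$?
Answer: $\frac{4264981}{120336} \approx 35.442$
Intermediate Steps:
$\frac{3965}{109} - \frac{16496}{\left(-368\right) \left(-48\right)} = 3965 \cdot \frac{1}{109} - \frac{16496}{17664} = \frac{3965}{109} - \frac{1031}{1104} = \frac{4264981}{120336}$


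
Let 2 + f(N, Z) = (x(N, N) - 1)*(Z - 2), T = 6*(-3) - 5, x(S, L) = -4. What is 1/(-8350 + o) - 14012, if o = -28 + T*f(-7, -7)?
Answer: -131250405/9367 ≈ -14012.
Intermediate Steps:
T = -23 (T = -18 - 5 = -23)
f(N, Z) = 8 - 5*Z (f(N, Z) = -2 + (-4 - 1)*(Z - 2) = -2 - 5*(-2 + Z) = -2 + (10 - 5*Z) = 8 - 5*Z)
o = -1017 (o = -28 - 23*(8 - 5*(-7)) = -28 - 23*(8 + 35) = -28 - 23*43 = -28 - 989 = -1017)
1/(-8350 + o) - 14012 = 1/(-8350 - 1017) - 14012 = 1/(-9367) - 14012 = -1/9367 - 14012 = -131250405/9367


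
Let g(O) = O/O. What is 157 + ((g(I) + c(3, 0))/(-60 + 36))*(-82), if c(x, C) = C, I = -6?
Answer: 1925/12 ≈ 160.42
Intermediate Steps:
g(O) = 1
157 + ((g(I) + c(3, 0))/(-60 + 36))*(-82) = 157 + ((1 + 0)/(-60 + 36))*(-82) = 157 + (1/(-24))*(-82) = 157 + (1*(-1/24))*(-82) = 157 - 1/24*(-82) = 157 + 41/12 = 1925/12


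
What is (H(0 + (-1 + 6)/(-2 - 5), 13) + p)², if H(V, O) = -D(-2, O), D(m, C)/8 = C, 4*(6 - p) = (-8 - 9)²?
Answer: 463761/16 ≈ 28985.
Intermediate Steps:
p = -265/4 (p = 6 - (-8 - 9)²/4 = 6 - ¼*(-17)² = 6 - ¼*289 = 6 - 289/4 = -265/4 ≈ -66.250)
D(m, C) = 8*C
H(V, O) = -8*O
(H(0 + (-1 + 6)/(-2 - 5), 13) + p)² = (-8*13 - 265/4)² = (-104 - 265/4)² = (-681/4)² = 463761/16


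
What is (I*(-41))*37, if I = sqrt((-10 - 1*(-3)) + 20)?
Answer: -1517*sqrt(13) ≈ -5469.6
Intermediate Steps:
I = sqrt(13) (I = sqrt((-10 + 3) + 20) = sqrt(-7 + 20) = sqrt(13) ≈ 3.6056)
(I*(-41))*37 = (sqrt(13)*(-41))*37 = -41*sqrt(13)*37 = -1517*sqrt(13)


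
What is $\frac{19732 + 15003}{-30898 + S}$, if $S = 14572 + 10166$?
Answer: $- \frac{6947}{1232} \approx -5.6388$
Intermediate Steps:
$S = 24738$
$\frac{19732 + 15003}{-30898 + S} = \frac{19732 + 15003}{-30898 + 24738} = \frac{34735}{-6160} = 34735 \left(- \frac{1}{6160}\right) = - \frac{6947}{1232}$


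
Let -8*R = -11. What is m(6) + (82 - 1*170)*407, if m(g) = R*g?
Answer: -143231/4 ≈ -35808.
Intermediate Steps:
R = 11/8 (R = -⅛*(-11) = 11/8 ≈ 1.3750)
m(g) = 11*g/8
m(6) + (82 - 1*170)*407 = (11/8)*6 + (82 - 1*170)*407 = 33/4 + (82 - 170)*407 = 33/4 - 88*407 = 33/4 - 35816 = -143231/4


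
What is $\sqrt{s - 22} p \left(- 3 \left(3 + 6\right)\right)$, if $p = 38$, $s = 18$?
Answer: $- 2052 i \approx - 2052.0 i$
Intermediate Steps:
$\sqrt{s - 22} p \left(- 3 \left(3 + 6\right)\right) = \sqrt{18 - 22} \cdot 38 \left(- 3 \left(3 + 6\right)\right) = \sqrt{-4} \cdot 38 \left(\left(-3\right) 9\right) = 2 i 38 \left(-27\right) = 76 i \left(-27\right) = - 2052 i$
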